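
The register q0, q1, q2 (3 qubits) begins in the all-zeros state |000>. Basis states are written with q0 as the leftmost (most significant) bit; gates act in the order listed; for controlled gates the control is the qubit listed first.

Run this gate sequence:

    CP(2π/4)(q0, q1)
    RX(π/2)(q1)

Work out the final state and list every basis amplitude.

After the circuit, the state carries amplitude sqrt(2)/2 on |000>, -sqrt(2)*I/2 on |010>, and 0 on every other basis state.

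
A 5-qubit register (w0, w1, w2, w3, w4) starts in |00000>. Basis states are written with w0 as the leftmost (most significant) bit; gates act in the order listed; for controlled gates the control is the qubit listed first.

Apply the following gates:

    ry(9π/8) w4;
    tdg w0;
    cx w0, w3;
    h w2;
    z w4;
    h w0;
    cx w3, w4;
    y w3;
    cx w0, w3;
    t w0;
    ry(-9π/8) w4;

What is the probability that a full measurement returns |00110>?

A full measurement returns |00110> with probability sqrt(2)/16 + 1/8.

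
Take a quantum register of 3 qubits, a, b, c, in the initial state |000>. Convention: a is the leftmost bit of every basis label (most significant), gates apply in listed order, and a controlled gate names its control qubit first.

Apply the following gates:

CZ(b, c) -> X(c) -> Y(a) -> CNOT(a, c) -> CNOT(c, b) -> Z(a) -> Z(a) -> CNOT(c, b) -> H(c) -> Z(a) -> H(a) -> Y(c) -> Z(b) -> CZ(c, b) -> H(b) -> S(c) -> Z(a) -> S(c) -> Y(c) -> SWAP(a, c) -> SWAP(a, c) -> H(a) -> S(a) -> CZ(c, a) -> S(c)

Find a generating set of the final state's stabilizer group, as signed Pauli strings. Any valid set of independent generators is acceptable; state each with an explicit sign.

One valid set of independent stabilizer generators is +IXI, -IIY, +ZII (any independent generating set of the same group is equally correct). Key observation: steps 5-8 multiply out to the identity, so the circuit reduces to the remaining gates.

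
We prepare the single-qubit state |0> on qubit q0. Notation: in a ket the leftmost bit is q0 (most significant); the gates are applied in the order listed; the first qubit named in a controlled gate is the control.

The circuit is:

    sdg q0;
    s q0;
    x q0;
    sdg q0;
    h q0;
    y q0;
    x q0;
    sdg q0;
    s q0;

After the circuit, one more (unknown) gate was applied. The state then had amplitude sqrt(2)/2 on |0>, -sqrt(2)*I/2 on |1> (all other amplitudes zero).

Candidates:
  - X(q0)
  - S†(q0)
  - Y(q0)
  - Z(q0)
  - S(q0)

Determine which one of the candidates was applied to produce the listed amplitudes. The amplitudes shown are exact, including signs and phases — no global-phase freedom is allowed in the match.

The applied gate was S†(q0).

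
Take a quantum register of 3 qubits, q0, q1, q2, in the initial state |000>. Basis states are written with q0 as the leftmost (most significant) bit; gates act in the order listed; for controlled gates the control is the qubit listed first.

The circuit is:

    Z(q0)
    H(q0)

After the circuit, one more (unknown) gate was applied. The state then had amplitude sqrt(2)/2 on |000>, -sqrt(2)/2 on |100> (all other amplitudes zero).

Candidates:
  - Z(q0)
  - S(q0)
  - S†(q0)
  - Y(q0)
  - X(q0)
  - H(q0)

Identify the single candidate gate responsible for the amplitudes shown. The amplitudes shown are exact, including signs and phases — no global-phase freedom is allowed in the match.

The applied gate was Z(q0).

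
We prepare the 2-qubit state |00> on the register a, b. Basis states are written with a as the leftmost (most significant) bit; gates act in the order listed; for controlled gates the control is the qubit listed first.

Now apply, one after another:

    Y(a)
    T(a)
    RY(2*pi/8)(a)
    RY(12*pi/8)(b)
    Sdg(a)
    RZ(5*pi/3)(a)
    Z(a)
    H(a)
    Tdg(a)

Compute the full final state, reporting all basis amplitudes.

After the circuit, the state carries amplitude (-sqrt(2 - sqrt(2)) + sqrt(sqrt(2) + 2)*exp(I*pi/6))*exp(11*I*pi/12)/4 on |00>, (sqrt(2 - sqrt(2)) - sqrt(sqrt(2) + 2)*exp(I*pi/6))*exp(11*I*pi/12)/4 on |01>, -sqrt(sqrt(2) + 2)*exp(5*I*pi/6)/4 - sqrt(2 - sqrt(2))*exp(2*I*pi/3)/4 on |10>, sqrt(2 - sqrt(2))*exp(2*I*pi/3)/4 + sqrt(sqrt(2) + 2)*exp(5*I*pi/6)/4 on |11>.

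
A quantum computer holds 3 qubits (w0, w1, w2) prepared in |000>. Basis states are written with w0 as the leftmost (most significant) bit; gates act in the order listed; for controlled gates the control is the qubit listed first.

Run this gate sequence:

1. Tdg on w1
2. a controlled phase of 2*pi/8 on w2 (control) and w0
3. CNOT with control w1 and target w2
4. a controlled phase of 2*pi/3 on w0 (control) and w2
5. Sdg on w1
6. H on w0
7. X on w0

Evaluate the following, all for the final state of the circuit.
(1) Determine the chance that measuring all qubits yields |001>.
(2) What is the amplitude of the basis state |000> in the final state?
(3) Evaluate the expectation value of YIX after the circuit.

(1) Outcome |001> occurs with probability 0.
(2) The amplitude on |000> is sqrt(2)/2.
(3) The expectation value of YIX is 0.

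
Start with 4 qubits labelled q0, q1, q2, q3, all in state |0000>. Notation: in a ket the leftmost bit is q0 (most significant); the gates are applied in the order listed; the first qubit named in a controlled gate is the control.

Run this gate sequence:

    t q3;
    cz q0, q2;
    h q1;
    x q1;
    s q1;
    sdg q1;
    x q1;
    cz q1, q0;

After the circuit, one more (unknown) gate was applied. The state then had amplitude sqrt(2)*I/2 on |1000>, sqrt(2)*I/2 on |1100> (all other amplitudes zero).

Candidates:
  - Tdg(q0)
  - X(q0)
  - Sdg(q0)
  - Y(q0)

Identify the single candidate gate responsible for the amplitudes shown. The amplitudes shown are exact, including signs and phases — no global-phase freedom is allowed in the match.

The applied gate was Y(q0).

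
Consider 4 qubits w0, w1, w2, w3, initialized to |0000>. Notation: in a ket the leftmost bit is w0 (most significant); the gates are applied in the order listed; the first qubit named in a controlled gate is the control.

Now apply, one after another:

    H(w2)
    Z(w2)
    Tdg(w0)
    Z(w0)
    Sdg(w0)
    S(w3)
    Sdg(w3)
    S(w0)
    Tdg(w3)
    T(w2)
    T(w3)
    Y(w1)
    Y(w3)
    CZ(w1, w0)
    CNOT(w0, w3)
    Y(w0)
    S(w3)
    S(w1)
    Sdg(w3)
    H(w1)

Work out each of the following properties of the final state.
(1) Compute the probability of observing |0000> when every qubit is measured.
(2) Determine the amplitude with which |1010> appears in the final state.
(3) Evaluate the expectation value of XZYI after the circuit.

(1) The probability of measuring |0000> is 0. Key observation: gates 5-8 undo each other exactly, leaving only the rest of the circuit to track.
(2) The final state's coefficient on |1010> equals 0.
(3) The expectation value of XZYI is 0.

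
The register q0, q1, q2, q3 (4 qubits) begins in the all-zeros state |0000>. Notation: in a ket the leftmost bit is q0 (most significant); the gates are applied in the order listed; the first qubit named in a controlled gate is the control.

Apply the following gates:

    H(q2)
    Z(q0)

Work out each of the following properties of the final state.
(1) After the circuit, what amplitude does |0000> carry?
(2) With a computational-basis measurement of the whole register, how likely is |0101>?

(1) The amplitude on |0000> is sqrt(2)/2.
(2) The probability of measuring |0101> is 0.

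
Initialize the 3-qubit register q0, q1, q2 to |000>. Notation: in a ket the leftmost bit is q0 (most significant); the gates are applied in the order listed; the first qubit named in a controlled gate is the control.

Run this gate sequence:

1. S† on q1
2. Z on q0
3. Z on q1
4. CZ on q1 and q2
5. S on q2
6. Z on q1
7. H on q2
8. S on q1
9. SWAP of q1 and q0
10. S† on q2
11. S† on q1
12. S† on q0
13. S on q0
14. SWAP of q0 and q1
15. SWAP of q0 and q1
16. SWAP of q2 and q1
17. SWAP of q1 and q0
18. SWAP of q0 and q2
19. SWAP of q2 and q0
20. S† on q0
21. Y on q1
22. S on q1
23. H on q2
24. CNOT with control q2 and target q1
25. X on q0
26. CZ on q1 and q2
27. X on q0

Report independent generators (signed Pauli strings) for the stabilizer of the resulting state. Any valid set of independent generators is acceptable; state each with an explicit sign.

The stabilizer group can be generated by -XII, +IXX, -IZZ, among other valid generating sets. Key observation: steps 14-15 multiply out to the identity, so the circuit reduces to the remaining gates.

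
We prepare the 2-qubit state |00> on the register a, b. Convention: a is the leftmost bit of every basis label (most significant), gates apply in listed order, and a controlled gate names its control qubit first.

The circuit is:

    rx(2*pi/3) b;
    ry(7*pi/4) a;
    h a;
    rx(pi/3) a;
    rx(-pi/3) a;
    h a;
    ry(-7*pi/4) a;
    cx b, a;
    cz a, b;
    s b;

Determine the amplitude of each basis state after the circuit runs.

The resulting statevector has amplitude 1/2 on |00>, 0 on |01>, 0 on |10>, -sqrt(3)/2 on |11>. Key observation: steps 2-7 multiply out to the identity, so the circuit reduces to the remaining gates.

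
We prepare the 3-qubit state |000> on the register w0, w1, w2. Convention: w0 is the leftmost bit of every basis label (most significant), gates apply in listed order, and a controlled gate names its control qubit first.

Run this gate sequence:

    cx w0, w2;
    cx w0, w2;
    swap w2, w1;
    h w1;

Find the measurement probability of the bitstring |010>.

The probability of measuring |010> is 1/2.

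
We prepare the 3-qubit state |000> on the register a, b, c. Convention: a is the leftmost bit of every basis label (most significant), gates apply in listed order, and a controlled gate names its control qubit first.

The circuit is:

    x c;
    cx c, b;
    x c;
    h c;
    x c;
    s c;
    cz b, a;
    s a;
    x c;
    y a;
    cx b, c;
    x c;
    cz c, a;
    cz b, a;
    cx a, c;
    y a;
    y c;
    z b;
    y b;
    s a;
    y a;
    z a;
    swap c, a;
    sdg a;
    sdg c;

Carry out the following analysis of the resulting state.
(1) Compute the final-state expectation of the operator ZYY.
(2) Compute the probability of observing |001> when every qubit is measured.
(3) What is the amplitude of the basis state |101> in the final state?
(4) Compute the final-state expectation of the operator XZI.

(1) The observable ZYY averages to 0.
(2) A full measurement returns |001> with probability 1/2.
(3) |101> carries amplitude -sqrt(2)*I/2 in the final state.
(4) The observable XZI averages to -1.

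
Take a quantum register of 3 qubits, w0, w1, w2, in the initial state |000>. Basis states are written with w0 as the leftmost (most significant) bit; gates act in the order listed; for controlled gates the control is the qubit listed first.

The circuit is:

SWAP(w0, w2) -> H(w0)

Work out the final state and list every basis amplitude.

The resulting statevector has amplitude sqrt(2)/2 on |000>, sqrt(2)/2 on |100>, and 0 on every other basis state.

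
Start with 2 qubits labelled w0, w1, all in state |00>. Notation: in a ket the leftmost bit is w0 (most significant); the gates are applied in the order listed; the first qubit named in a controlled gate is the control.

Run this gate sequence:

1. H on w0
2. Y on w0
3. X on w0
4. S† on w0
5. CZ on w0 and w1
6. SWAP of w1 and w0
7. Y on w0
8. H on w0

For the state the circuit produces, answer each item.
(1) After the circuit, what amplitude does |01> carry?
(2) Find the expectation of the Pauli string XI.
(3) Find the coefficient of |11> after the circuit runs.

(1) The amplitude on |01> is -I/2.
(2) The observable XI averages to -1.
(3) The final state's coefficient on |11> equals I/2.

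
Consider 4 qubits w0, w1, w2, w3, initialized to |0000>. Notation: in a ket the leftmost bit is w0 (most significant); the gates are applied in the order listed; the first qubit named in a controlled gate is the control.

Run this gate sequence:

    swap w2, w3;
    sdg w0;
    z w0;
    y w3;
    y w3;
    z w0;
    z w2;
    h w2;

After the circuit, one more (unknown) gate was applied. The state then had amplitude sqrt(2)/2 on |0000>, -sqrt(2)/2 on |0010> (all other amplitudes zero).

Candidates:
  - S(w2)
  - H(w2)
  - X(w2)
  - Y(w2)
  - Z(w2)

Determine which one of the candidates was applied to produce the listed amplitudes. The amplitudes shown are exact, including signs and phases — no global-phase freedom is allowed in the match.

It was Z(w2) that produced the state shown. Key observation: the block from step 3 through step 6 cancels to the identity and can be dropped.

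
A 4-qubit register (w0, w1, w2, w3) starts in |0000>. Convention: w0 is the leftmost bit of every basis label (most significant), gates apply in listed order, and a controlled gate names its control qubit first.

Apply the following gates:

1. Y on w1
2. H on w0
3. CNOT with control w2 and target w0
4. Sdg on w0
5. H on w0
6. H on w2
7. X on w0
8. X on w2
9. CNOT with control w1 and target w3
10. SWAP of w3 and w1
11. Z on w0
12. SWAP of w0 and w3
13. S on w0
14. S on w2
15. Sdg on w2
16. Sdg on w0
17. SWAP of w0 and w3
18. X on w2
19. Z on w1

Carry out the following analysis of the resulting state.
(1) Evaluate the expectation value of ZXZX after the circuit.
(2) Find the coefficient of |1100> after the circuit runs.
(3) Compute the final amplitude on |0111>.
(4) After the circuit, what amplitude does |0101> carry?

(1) The expectation value of ZXZX is 0.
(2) |1100> carries amplitude 0 in the final state.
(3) |0111> carries amplitude sqrt(2)*(1 - I)/4 in the final state.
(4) The amplitude on |0101> is sqrt(2)*(1 - I)/4.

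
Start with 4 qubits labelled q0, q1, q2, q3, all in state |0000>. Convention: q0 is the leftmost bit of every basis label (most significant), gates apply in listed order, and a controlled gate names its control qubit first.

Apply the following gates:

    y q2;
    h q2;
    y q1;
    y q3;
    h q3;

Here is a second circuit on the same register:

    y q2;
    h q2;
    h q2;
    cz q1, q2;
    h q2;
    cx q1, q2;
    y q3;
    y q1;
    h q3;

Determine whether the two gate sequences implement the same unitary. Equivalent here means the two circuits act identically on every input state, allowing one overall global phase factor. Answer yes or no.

Yes, they are equivalent — the unitaries differ by at most a global phase.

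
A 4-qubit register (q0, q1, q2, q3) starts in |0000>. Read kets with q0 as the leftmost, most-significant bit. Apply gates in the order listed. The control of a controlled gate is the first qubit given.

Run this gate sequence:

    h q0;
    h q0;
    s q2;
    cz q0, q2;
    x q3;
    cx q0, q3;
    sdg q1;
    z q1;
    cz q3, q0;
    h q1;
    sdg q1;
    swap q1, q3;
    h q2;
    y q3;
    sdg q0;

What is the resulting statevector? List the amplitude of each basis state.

The resulting statevector has amplitude -1/2 on |0100>, I/2 on |0101>, -1/2 on |0110>, I/2 on |0111>, and 0 on every other basis state. Key observation: the block from step 1 through step 2 cancels to the identity and can be dropped.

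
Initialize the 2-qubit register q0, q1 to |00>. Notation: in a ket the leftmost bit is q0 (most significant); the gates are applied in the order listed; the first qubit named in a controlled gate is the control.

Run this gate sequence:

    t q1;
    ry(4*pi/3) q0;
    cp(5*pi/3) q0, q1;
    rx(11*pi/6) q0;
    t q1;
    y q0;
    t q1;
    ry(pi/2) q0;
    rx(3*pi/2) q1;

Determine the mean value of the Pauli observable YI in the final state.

In the final state, YI has expectation -1/4.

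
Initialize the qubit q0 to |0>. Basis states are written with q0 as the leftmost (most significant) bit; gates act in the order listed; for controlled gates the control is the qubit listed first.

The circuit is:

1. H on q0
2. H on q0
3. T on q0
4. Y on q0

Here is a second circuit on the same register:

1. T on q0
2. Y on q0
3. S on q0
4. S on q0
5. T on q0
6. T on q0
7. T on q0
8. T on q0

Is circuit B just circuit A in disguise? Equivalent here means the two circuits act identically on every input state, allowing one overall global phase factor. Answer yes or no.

Yes, they are equivalent — the unitaries differ by at most a global phase.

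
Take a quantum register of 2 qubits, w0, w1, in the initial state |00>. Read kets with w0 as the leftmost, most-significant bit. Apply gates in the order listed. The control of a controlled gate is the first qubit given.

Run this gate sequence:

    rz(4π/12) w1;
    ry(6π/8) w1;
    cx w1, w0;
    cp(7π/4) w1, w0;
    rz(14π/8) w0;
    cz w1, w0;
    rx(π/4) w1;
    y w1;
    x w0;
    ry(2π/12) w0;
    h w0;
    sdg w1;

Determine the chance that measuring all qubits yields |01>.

A full measurement returns |01> with probability sqrt(3)/16 + 1/8.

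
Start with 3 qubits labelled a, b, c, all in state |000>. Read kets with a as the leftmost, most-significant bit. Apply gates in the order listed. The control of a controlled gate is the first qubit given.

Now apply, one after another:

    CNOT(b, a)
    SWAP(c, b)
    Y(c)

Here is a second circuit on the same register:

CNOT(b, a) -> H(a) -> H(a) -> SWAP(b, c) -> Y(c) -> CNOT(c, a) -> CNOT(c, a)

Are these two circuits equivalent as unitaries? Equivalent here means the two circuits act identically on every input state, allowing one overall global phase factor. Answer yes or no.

Yes — the two circuits implement the same unitary up to a global phase.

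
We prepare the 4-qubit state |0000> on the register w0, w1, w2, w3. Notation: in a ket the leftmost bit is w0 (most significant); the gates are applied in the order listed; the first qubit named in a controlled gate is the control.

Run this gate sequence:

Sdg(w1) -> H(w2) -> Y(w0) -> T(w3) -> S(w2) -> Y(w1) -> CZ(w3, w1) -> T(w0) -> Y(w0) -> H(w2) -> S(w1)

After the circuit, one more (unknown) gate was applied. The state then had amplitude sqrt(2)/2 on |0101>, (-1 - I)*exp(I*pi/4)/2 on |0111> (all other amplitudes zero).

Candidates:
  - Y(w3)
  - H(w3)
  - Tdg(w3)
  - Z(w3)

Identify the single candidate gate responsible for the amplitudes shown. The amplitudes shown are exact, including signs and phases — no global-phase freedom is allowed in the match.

The applied gate was Y(w3).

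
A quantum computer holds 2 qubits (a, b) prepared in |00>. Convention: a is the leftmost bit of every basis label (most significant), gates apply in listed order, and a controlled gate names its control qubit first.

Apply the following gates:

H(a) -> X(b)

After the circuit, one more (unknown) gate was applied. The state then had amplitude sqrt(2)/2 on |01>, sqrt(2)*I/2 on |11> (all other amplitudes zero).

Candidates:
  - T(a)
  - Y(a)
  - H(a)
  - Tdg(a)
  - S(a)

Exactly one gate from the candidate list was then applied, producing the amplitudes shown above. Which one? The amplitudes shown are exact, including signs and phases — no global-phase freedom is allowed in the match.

It was S(a) that produced the state shown.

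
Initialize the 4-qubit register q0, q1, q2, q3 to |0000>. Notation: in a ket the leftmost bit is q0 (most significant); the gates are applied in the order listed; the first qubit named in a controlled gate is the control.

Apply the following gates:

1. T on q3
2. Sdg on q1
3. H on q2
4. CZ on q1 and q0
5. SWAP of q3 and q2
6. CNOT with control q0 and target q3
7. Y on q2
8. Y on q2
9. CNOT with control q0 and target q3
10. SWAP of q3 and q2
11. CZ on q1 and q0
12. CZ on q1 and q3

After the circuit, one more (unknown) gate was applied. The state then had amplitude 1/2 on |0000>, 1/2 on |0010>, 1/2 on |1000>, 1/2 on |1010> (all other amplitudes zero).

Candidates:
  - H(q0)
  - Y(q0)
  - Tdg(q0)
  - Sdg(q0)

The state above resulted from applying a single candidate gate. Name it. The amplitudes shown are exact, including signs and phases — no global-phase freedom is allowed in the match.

The applied gate was H(q0).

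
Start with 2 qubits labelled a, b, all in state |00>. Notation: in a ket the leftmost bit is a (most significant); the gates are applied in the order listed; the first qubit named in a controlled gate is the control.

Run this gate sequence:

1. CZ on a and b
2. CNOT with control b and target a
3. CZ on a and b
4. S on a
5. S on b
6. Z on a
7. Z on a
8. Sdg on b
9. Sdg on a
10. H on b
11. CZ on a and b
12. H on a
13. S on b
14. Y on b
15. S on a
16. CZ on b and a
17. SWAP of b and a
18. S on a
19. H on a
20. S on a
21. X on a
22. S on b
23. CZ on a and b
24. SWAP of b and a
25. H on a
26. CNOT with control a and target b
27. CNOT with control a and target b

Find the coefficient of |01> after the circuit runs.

The final state's coefficient on |01> equals 1/2.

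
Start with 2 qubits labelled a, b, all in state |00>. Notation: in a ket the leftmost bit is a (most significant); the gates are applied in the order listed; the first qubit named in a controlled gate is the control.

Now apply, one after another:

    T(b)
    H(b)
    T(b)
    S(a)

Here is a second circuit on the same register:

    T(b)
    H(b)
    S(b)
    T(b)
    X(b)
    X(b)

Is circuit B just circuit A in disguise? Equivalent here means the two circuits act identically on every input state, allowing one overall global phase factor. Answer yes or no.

No: there is an input state on which the two circuits produce genuinely different outputs (not merely differing by a phase).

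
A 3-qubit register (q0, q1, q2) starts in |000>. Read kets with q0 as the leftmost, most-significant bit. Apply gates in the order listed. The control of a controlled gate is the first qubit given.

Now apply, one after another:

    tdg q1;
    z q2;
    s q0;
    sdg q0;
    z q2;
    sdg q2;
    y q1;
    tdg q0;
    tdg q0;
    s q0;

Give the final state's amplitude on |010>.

|010> carries amplitude I in the final state.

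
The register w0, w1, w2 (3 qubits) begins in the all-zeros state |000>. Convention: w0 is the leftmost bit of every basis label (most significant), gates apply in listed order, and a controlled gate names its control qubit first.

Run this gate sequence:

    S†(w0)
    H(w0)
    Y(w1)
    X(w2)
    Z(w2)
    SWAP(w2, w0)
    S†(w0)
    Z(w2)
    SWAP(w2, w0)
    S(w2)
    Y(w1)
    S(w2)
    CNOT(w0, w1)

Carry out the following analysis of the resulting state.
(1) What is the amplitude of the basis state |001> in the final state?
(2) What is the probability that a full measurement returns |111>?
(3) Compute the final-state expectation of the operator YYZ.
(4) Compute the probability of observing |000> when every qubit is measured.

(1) The final state's coefficient on |001> equals -sqrt(2)*I/2.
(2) The probability of measuring |111> is 1/2.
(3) The expectation value of YYZ is -1.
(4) A full measurement returns |000> with probability 0.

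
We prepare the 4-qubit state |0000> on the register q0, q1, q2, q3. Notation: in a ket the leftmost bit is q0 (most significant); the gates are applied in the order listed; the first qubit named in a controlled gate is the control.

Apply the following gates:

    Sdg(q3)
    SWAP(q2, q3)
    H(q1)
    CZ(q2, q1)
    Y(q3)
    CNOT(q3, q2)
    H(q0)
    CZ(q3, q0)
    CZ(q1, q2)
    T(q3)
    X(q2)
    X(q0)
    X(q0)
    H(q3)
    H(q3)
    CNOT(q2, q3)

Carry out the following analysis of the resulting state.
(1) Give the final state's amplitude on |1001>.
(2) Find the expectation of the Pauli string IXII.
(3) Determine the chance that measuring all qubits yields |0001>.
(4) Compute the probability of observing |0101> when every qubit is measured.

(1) |1001> carries amplitude -exp(3*I*pi/4)/2 in the final state. Key observation: gates 12-13 undo each other exactly, leaving only the rest of the circuit to track.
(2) The observable IXII averages to -1.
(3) Outcome |0001> occurs with probability 1/4.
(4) The probability of measuring |0101> is 1/4.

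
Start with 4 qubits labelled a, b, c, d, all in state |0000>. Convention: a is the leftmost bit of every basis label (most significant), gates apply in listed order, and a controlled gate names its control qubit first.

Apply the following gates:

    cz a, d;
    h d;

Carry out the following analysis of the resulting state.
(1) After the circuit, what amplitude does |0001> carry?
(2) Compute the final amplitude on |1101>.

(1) The final state's coefficient on |0001> equals sqrt(2)/2.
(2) |1101> carries amplitude 0 in the final state.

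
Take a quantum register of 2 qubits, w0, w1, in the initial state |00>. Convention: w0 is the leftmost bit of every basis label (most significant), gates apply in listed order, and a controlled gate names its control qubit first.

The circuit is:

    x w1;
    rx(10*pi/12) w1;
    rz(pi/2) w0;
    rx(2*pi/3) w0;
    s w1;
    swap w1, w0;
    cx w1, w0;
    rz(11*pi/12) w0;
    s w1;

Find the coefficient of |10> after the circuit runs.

|10> carries amplitude (-sqrt(2) + sqrt(6))*exp(17*I*pi/24)/8 in the final state.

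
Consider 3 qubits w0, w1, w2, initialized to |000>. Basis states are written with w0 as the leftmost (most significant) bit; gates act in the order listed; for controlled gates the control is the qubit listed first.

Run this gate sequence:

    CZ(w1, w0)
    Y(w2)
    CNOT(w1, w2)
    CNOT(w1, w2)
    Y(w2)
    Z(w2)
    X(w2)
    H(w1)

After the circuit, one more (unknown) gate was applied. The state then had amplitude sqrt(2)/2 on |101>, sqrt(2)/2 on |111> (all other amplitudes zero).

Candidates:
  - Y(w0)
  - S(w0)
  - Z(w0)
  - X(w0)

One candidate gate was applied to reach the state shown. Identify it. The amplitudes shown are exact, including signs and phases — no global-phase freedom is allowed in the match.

The applied gate was X(w0). Key observation: gates 2-5 undo each other exactly, leaving only the rest of the circuit to track.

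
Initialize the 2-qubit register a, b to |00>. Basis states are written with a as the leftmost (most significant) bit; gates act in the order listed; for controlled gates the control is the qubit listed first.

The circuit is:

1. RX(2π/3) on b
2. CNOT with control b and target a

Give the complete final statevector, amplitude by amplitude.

The resulting statevector has amplitude 1/2 on |00>, 0 on |01>, 0 on |10>, -sqrt(3)*I/2 on |11>.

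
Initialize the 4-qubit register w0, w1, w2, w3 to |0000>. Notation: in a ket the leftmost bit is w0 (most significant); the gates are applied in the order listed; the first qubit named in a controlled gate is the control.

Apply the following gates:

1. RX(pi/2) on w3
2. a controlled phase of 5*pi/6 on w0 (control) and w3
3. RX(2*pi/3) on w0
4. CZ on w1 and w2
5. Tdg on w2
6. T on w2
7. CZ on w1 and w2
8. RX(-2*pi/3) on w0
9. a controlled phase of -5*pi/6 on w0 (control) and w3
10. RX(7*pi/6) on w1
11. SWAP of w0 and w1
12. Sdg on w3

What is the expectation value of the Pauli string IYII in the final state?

The observable IYII averages to 0.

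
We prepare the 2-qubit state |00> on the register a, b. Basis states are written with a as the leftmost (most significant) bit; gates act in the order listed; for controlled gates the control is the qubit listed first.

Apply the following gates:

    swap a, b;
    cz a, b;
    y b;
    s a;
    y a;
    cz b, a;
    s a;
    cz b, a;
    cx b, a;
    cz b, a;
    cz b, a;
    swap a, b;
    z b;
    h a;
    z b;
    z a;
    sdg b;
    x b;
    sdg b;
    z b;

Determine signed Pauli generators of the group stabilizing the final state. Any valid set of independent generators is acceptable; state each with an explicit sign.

The stabilizer group can be generated by +XI, -IZ, among other valid generating sets. Key observation: steps 10-11 multiply out to the identity, so the circuit reduces to the remaining gates.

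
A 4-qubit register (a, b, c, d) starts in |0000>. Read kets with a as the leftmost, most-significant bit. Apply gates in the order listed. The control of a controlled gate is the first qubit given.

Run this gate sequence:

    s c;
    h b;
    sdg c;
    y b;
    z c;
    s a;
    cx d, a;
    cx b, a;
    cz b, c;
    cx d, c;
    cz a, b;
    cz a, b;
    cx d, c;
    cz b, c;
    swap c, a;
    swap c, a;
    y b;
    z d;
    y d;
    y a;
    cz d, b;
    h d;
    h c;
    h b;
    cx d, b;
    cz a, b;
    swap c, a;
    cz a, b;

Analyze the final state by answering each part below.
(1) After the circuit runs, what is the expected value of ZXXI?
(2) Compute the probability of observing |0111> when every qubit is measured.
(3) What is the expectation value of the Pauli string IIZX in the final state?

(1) The observable ZXXI averages to 0. Key observation: steps 9-14 multiply out to the identity, so the circuit reduces to the remaining gates.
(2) The probability of measuring |0111> is 1/16.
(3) In the final state, IIZX has expectation -1.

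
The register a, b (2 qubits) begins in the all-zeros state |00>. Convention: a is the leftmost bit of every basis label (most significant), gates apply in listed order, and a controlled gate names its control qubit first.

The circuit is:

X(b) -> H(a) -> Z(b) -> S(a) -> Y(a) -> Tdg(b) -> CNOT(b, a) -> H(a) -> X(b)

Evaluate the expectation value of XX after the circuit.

The expectation value of XX is 0.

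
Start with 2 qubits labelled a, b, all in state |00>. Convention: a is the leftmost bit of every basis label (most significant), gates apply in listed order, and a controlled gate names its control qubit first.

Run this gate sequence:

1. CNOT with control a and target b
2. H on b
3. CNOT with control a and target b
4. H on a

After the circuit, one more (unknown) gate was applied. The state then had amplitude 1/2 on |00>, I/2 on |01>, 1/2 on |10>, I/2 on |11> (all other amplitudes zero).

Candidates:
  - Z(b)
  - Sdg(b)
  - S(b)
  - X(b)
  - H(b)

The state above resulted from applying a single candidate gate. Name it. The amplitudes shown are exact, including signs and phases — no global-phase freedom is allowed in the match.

The applied gate was S(b).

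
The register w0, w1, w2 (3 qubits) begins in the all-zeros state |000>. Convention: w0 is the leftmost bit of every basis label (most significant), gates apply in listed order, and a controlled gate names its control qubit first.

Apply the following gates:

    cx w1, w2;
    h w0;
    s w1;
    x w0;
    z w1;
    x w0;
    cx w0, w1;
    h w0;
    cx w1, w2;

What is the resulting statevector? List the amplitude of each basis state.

The final amplitudes are 1/2 on |000>, 0 on |001>, 0 on |010>, 1/2 on |011>, 1/2 on |100>, 0 on |101>, 0 on |110>, -1/2 on |111>.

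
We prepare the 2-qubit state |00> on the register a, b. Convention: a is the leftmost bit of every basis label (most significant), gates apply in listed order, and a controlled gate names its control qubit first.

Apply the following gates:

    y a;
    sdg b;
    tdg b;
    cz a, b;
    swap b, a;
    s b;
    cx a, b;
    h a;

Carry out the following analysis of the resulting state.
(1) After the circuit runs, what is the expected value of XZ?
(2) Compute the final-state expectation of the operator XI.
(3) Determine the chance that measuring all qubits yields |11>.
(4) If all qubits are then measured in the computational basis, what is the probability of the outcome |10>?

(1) In the final state, XZ has expectation -1.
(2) In the final state, XI has expectation 1.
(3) Outcome |11> occurs with probability 1/2.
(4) The probability of measuring |10> is 0.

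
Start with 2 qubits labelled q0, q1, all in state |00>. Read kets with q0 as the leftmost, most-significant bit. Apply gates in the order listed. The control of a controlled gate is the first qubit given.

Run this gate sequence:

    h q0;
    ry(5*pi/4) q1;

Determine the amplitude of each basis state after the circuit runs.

After the circuit, the state carries amplitude -sqrt(4 - 2*sqrt(2))/4 on |00>, sqrt(2*sqrt(2) + 4)/4 on |01>, -sqrt(4 - 2*sqrt(2))/4 on |10>, sqrt(2*sqrt(2) + 4)/4 on |11>.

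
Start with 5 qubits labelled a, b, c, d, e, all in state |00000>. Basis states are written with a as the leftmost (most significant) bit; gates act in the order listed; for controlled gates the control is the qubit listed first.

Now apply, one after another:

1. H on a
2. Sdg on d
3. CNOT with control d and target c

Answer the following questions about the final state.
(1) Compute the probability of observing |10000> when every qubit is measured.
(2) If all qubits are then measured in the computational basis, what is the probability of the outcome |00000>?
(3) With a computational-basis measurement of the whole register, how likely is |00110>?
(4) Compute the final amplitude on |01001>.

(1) Outcome |10000> occurs with probability 1/2.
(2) A full measurement returns |00000> with probability 1/2.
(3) The probability of measuring |00110> is 0.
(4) The amplitude on |01001> is 0.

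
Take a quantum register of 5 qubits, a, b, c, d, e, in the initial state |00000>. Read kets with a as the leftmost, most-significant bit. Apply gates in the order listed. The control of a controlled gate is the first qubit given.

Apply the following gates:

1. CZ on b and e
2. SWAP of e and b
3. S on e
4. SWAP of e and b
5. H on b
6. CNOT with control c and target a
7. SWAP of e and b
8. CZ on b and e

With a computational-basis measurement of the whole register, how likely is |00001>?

A full measurement returns |00001> with probability 1/2.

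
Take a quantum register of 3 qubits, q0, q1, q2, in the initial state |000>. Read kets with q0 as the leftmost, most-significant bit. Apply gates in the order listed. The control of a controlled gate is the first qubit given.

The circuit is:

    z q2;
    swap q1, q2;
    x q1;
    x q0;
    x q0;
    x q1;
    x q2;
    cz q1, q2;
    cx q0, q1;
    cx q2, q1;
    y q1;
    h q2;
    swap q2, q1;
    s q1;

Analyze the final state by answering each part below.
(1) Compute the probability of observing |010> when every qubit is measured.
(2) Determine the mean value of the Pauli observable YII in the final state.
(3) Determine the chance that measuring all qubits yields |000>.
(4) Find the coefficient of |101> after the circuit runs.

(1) A full measurement returns |010> with probability 1/2. Key observation: the block from step 3 through step 6 cancels to the identity and can be dropped.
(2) The observable YII averages to 0.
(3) A full measurement returns |000> with probability 1/2.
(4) |101> carries amplitude 0 in the final state.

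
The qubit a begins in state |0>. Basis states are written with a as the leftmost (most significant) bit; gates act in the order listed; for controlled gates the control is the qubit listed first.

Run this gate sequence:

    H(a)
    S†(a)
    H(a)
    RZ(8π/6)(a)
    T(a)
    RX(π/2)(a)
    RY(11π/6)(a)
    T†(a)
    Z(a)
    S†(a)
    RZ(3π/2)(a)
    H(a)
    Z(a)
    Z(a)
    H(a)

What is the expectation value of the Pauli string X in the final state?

The observable X averages to 1/2. Key observation: steps 12-15 multiply out to the identity, so the circuit reduces to the remaining gates.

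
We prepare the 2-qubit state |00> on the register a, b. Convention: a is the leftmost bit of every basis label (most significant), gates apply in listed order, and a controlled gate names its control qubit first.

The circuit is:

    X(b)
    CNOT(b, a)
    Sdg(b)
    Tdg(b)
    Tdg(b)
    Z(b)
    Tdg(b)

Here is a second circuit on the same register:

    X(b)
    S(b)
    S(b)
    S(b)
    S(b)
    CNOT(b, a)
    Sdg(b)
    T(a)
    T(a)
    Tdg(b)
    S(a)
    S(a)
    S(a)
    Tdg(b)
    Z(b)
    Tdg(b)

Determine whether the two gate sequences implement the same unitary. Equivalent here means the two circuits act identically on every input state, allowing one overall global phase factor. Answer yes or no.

Yes: on every input state the two circuits agree up to one overall phase factor.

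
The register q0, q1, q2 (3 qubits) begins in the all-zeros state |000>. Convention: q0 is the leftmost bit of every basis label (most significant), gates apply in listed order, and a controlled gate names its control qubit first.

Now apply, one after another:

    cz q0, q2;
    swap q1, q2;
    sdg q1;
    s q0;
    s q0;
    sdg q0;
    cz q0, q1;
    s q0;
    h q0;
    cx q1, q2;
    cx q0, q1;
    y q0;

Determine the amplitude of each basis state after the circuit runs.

The final amplitudes are -sqrt(2)*I/2 on |010>, sqrt(2)*I/2 on |100>, and 0 on every other basis state. Key observation: gates 5-6 undo each other exactly, leaving only the rest of the circuit to track.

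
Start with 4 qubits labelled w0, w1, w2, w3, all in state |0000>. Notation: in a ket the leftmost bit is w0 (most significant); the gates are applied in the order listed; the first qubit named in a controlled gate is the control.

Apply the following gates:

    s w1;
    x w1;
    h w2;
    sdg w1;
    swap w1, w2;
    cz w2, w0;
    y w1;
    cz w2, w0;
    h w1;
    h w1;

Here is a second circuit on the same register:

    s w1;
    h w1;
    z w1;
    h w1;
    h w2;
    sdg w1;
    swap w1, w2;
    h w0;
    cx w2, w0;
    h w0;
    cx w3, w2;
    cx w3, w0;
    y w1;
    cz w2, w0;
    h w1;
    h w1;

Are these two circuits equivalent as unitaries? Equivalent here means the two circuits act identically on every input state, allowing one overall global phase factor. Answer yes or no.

No: there is an input state on which the two circuits produce genuinely different outputs (not merely differing by a phase).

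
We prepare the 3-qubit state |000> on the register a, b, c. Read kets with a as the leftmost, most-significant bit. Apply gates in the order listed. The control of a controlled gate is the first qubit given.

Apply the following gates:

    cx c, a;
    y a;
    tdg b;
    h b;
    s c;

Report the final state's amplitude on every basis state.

The resulting statevector has amplitude sqrt(2)*I/2 on |100>, sqrt(2)*I/2 on |110>, and 0 on every other basis state.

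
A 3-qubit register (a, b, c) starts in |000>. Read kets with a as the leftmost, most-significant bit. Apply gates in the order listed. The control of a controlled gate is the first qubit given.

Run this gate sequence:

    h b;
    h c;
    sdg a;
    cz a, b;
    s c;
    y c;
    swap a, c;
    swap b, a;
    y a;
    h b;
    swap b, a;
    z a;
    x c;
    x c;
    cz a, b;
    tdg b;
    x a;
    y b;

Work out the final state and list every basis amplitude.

The resulting statevector has amplitude sqrt(2)*(-1 + I)*exp(3*I*pi/4)/4 on |000>, 0 on |001>, sqrt(2)*(-1 + I)/4 on |010>, 0 on |011>, 1/2 on |100>, 0 on |101>, sqrt(2)*(1 + I)/4 on |110>, 0 on |111>.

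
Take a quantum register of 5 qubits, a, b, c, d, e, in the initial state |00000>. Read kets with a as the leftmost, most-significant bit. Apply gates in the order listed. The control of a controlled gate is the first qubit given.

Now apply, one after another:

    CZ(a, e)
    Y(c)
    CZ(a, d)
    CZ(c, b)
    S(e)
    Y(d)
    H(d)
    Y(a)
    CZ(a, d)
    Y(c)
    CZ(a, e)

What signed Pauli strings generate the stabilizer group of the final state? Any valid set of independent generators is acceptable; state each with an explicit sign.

The stabilizer group can be generated by +IIIXI, -ZIIII, +IZIII, +IIZII, +IIIIZ, among other valid generating sets.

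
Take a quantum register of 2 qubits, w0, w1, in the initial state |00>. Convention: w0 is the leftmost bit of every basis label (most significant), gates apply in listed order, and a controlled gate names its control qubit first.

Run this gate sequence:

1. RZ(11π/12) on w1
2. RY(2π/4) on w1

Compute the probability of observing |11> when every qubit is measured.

A full measurement returns |11> with probability 0.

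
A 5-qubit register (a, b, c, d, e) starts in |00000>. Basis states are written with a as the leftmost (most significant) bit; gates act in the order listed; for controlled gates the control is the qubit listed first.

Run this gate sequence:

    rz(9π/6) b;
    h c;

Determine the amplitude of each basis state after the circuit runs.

The resulting statevector has amplitude -sqrt(2)*exp(I*pi/4)/2 on |00000>, -sqrt(2)*exp(I*pi/4)/2 on |00100>, and 0 on every other basis state.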